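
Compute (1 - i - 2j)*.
1 + i + 2j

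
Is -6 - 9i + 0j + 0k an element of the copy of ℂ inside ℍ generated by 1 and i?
Yes. The quaternion -6 - 9i has j- and k-coefficients y = z = 0, so it lies in the complex subalgebra spanned by 1 and i.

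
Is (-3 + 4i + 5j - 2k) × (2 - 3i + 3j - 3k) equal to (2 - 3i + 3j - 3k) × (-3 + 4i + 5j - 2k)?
No: pq = -15 + 8i + 19j + 32k ≠ -15 + 26i - 17j - 22k = qp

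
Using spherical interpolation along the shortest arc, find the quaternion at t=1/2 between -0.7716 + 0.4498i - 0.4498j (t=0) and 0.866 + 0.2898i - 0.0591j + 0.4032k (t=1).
-0.9419 + 0.092i - 0.2247j - 0.2319k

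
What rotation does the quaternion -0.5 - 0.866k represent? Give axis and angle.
axis = (0, 0, -1), θ = 4π/3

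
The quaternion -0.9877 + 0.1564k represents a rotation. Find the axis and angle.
axis = (0, 0, 1), θ = 342°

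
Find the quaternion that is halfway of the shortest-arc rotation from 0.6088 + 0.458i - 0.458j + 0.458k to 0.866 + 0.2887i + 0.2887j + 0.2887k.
0.8095 + 0.4099i - 0.0929j + 0.4099k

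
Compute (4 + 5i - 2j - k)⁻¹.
0.087 - 0.1087i + 0.0435j + 0.0217k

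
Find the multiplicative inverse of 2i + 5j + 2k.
-0.0606i - 0.1515j - 0.0606k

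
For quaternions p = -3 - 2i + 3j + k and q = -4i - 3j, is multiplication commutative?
No: pq = 1 + 15i + 5j + 18k ≠ 1 + 9i + 13j - 18k = qp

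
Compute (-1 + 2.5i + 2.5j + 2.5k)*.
-1 - 2.5i - 2.5j - 2.5k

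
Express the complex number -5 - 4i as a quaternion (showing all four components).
-5 - 4i + 0j + 0k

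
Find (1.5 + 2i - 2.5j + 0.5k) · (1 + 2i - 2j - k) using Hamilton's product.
-7 + 8.5i - 2.5j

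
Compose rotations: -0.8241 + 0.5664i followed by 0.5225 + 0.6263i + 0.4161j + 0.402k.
-0.7853 - 0.2202i - 0.1152j - 0.567k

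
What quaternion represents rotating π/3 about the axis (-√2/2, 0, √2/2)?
0.866 - 0.3536i + 0.3536k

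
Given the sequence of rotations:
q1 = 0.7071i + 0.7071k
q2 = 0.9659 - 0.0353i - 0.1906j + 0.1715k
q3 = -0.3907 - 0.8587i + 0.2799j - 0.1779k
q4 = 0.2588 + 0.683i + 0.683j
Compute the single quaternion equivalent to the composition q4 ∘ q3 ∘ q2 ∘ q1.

q2 · q1 = -0.0963 + 0.5482i + 0.1462j + 0.8178k
q3 · q2 · q1 = 0.6129 + 0.1234i + 0.5206j - 0.5814k
q4 · q3 · q2 · q1 = -0.2812 + 0.0535i + 0.9504j + 0.1208k
-0.2812 + 0.0535i + 0.9504j + 0.1208k


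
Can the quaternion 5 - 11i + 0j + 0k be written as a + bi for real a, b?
Yes. The quaternion 5 - 11i has j- and k-coefficients y = z = 0, so it lies in the complex subalgebra spanned by 1 and i.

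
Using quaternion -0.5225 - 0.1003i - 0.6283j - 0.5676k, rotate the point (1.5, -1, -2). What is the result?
(-1.725, -0.474, -2.013)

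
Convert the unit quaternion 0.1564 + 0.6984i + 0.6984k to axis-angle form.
axis = (√2/2, 0, √2/2), θ = 162°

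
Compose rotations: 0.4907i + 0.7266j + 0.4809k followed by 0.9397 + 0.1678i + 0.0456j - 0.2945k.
0.0262 + 0.697i + 0.4576j + 0.5514k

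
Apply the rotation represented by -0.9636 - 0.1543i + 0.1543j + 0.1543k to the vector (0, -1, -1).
(0.095, -0.655, -1.25)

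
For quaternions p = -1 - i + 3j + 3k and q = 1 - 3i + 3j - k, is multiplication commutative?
No: pq = -10 - 10i - 10j + 10k ≠ -10 + 14i + 10j - 2k = qp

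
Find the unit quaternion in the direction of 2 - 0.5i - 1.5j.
0.7845 - 0.1961i - 0.5883j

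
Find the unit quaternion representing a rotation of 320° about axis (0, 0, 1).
-0.9397 + 0.342k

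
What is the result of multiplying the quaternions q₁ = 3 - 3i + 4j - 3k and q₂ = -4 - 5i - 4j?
-11 - 15i - 13j + 44k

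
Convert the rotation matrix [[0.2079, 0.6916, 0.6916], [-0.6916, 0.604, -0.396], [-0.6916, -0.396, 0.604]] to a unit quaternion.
0.7772 + 0.445j - 0.445k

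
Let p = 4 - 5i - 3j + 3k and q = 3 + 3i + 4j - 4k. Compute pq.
51 - 3i - 4j - 18k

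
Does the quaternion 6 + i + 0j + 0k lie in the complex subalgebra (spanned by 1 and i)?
Yes. The quaternion 6 + i has j- and k-coefficients y = z = 0, so it lies in the complex subalgebra spanned by 1 and i.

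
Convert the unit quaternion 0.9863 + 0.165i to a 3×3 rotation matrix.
[[1, 0, 0], [0, 0.9456, -0.3255], [0, 0.3255, 0.9456]]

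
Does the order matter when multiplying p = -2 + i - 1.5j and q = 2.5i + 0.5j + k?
Yes: pq = -1.75 - 6.5i - 2j + 2.25k ≠ -1.75 - 3.5i - 6.25k = qp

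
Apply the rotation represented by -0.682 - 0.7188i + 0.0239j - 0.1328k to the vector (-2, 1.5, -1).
(-2.409, 0.59, 1.049)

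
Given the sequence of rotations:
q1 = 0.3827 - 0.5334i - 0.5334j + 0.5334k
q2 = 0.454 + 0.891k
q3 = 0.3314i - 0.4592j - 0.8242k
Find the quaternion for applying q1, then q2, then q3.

q2 · q1 = -0.3015 + 0.2331i - 0.7174j + 0.5831k
q3 · q2 · q1 = 0.0739 - 0.959i - 0.2469j + 0.1178k
0.0739 - 0.959i - 0.2469j + 0.1178k


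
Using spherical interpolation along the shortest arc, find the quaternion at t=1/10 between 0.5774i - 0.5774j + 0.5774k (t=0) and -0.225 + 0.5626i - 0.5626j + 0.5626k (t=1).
-0.0227 + 0.5772i - 0.5772j + 0.5772k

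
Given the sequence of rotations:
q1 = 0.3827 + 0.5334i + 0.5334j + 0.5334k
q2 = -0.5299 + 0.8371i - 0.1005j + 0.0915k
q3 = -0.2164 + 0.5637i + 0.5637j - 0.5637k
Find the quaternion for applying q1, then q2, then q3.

q2 · q1 = -0.6445 - 0.0647i - 0.7188j + 0.2525k
q3 · q2 · q1 = 0.7235 - 0.6122i - 0.3136j - 0.0601k
0.7235 - 0.6122i - 0.3136j - 0.0601k


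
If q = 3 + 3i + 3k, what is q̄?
3 - 3i - 3k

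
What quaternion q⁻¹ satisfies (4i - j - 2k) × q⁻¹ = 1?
-0.1905i + 0.0476j + 0.0952k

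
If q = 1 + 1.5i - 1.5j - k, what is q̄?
1 - 1.5i + 1.5j + k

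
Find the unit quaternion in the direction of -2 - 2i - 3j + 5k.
-0.3086 - 0.3086i - 0.4629j + 0.7715k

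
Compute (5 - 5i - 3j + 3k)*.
5 + 5i + 3j - 3k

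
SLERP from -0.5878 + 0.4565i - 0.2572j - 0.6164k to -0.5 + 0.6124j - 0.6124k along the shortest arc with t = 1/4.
-0.6272 + 0.3717i - 0.0274j - 0.6839k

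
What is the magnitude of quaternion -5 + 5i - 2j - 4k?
√70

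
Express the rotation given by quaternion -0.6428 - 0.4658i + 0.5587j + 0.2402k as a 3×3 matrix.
[[0.2603, -0.2117, -0.942], [-0.8293, 0.4507, -0.3304], [0.4945, 0.8672, -0.0582]]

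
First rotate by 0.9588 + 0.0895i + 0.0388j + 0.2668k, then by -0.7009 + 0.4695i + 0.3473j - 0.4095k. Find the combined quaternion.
-0.6183 + 0.496i + 0.1439j - 0.5925k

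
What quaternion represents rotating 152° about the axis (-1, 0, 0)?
0.2419 - 0.9703i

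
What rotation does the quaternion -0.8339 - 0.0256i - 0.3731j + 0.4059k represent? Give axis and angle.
axis = (-0.0464, -0.676, 0.7354), θ = 293°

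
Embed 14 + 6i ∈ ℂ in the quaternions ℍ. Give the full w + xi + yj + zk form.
14 + 6i + 0j + 0k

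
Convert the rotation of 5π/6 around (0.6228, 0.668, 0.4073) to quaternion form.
0.2588 + 0.6016i + 0.6452j + 0.3934k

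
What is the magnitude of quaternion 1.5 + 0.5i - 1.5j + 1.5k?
√7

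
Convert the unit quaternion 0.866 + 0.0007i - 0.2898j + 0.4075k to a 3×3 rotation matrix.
[[0.4999, -0.7062, -0.5014], [0.7054, 0.6679, -0.2374], [0.5025, -0.235, 0.832]]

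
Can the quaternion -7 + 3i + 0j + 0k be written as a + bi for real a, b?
Yes. The quaternion -7 + 3i has j- and k-coefficients y = z = 0, so it lies in the complex subalgebra spanned by 1 and i.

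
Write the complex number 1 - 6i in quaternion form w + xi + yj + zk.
1 - 6i + 0j + 0k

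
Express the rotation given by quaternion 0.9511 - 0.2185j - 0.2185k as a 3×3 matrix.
[[0.809, 0.4156, -0.4156], [-0.4156, 0.9045, 0.0955], [0.4156, 0.0955, 0.9045]]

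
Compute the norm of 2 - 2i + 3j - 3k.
√26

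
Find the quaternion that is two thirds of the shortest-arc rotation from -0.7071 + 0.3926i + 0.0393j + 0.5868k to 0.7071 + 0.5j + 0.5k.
-0.8936 + 0.1777i - 0.3877j - 0.1398k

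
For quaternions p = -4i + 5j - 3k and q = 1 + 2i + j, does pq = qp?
No: pq = 3 - i - j - 17k ≠ 3 - 7i + 11j + 11k = qp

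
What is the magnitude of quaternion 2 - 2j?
√8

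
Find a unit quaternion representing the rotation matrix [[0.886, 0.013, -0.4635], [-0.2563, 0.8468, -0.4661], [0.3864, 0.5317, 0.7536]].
0.9336 + 0.2672i - 0.2276j - 0.0721k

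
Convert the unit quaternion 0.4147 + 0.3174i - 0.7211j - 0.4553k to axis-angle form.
axis = (0.3488, -0.7925, -0.5004), θ = 131°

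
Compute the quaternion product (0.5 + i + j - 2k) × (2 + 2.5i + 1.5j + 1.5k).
7.75i - 3.75j - 4.25k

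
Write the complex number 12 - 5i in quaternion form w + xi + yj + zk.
12 - 5i + 0j + 0k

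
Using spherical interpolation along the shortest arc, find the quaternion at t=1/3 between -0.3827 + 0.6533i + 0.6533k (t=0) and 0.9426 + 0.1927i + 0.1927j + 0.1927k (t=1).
-0.7625 + 0.453i - 0.0908j + 0.453k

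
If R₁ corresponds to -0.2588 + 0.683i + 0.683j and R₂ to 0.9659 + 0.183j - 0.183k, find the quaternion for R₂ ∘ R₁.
-0.375 + 0.7847i + 0.4874j - 0.0776k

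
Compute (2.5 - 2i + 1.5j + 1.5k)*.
2.5 + 2i - 1.5j - 1.5k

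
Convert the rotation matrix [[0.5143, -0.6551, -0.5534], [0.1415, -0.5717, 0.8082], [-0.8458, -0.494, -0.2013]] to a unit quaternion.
-0.4305 + 0.7562i - 0.1698j - 0.4626k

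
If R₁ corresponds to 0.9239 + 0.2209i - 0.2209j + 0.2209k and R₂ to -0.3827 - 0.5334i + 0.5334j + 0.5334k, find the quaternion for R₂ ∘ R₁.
-0.2357 - 0.3417i + 0.813j + 0.4083k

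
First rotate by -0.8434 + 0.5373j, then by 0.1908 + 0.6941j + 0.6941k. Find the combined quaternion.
-0.5339 - 0.3729i - 0.4829j - 0.5854k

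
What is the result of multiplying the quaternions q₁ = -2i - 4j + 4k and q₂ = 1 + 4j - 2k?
24 - 10i - 8j - 4k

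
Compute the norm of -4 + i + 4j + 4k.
7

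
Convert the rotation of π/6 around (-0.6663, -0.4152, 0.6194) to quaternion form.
0.9659 - 0.1725i - 0.1075j + 0.1603k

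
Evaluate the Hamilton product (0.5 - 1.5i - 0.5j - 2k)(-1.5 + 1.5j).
5.25i + 1.5j + 0.75k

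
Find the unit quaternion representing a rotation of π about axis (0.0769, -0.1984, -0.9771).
0.0769i - 0.1984j - 0.9771k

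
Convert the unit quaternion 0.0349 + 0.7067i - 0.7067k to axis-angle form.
axis = (√2/2, 0, -√2/2), θ = 176°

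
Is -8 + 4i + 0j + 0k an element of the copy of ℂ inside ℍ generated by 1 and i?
Yes. The quaternion -8 + 4i has j- and k-coefficients y = z = 0, so it lies in the complex subalgebra spanned by 1 and i.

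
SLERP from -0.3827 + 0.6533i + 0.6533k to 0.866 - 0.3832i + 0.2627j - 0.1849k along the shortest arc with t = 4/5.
-0.8051 + 0.4635i - 0.2185j + 0.2986k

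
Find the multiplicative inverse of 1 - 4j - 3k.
0.0385 + 0.1538j + 0.1154k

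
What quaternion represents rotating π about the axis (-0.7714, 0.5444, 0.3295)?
-0.7714i + 0.5444j + 0.3295k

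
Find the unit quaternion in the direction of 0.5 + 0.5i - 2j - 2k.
0.1715 + 0.1715i - 0.686j - 0.686k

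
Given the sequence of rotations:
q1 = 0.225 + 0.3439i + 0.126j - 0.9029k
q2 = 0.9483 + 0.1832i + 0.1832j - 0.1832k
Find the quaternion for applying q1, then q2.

q2 · q1 = -0.0381 + 0.225i + 0.2631j - 0.9374k
-0.0381 + 0.225i + 0.2631j - 0.9374k


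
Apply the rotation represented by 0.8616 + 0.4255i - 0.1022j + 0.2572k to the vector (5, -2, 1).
(5.337, -0.016, 1.231)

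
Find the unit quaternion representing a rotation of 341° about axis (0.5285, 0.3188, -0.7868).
-0.9863 + 0.0872i + 0.0526j - 0.1299k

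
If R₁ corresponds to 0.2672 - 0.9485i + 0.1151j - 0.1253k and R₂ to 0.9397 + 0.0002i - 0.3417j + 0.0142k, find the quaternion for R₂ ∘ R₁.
0.2924 - 0.8501i + 0.0034j - 0.438k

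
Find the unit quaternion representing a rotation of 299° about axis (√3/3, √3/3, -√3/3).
-0.8616 + 0.293i + 0.293j - 0.293k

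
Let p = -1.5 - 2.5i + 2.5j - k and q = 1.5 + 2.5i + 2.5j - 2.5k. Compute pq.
-4.75 - 11.25i - 8.75j - 10.25k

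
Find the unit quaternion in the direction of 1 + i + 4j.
0.2357 + 0.2357i + 0.9428j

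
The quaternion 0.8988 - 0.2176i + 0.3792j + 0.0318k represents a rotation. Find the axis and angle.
axis = (-0.4964, 0.8651, 0.0725), θ = 52°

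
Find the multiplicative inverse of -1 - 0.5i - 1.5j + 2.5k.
-0.1026 + 0.0513i + 0.1538j - 0.2564k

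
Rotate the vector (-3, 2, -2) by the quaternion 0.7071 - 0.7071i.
(-3, -2, -2)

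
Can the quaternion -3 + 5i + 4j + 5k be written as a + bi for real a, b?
No. The quaternion -3 + 5i + 4j + 5k has j-coefficient y = 4 and k-coefficient z = 5, not both zero, so it does not lie in the complex subalgebra spanned by 1 and i.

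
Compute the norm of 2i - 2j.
√8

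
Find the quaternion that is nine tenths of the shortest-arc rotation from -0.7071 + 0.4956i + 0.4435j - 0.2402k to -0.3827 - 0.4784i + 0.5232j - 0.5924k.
-0.4495 - 0.3884i + 0.5487j - 0.5883k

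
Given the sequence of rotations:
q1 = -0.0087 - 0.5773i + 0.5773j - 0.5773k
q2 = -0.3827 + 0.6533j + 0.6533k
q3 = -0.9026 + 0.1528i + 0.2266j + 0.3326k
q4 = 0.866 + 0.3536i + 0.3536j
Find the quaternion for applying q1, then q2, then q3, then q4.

q2 · q1 = 0.0033 - 0.5334i - 0.6038j + 0.5924k
q3 · q2 · q1 = 0.0183 + 0.817i + 0.2778j - 0.505k
q4 · q3 · q2 · q1 = -0.3713 + 0.5354i + 0.4256j - 0.628k
-0.3713 + 0.5354i + 0.4256j - 0.628k


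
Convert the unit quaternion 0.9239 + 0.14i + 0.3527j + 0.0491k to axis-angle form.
axis = (0.3659, 0.9218, 0.1283), θ = π/4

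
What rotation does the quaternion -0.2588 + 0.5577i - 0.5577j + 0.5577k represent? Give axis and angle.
axis = (√3/3, -√3/3, √3/3), θ = 7π/6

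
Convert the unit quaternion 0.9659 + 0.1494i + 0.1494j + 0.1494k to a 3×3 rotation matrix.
[[0.9107, -0.244, 0.3333], [0.3333, 0.9107, -0.244], [-0.244, 0.3333, 0.9107]]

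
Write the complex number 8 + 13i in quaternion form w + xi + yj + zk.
8 + 13i + 0j + 0k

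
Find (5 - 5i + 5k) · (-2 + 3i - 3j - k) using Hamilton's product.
10 + 40i - 5j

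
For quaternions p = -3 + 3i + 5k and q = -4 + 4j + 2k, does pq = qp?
No: pq = 2 - 32i - 18j - 14k ≠ 2 + 8i - 6j - 38k = qp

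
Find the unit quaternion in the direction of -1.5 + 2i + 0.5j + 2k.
-0.4629 + 0.6172i + 0.1543j + 0.6172k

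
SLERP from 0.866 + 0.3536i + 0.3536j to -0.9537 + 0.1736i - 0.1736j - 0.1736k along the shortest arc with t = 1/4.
0.9194 + 0.2264i + 0.3183j + 0.0459k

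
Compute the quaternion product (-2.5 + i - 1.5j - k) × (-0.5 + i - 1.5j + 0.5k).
-1.5 - 5.25i + 3j - 0.75k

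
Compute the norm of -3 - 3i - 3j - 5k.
√52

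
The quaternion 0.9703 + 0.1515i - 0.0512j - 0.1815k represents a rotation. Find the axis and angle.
axis = (0.6263, -0.2117, -0.7503), θ = 28°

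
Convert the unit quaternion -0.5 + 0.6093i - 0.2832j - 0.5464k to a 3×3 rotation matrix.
[[0.2425, -0.8915, -0.3826], [0.2013, -0.3396, 0.9188], [-0.949, -0.2998, 0.0971]]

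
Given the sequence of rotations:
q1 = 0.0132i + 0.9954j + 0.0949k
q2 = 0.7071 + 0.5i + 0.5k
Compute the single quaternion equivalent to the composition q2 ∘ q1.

q2 · q1 = -0.0541 - 0.4884i + 0.663j + 0.5648k
-0.0541 - 0.4884i + 0.663j + 0.5648k


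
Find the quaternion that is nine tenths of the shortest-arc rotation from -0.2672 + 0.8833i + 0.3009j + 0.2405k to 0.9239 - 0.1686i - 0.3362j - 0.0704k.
-0.8941 + 0.2633i + 0.3498j + 0.0945k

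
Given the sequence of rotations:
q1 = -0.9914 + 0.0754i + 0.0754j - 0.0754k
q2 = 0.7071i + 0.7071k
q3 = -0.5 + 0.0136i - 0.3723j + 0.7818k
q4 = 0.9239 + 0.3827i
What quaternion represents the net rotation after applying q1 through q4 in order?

q2 · q1 = -0.7543i + 0.1066j - 0.6477k
q3 · q2 · q1 = 0.5563 + 0.5349i - 0.6342j + 0.0445k
q4 · q3 · q2 · q1 = 0.3093 + 0.7071i - 0.603j - 0.2016k
0.3093 + 0.7071i - 0.603j - 0.2016k


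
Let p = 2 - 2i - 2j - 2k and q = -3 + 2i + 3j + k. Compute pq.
6 + 14i + 10j + 6k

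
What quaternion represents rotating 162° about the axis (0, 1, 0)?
0.1564 + 0.9877j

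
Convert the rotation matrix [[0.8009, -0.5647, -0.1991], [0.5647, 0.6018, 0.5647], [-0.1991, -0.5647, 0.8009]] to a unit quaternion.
0.8949 - 0.3155i + 0.3155k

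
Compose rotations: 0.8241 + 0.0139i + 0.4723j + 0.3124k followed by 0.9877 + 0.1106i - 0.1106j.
0.8647 + 0.0703i + 0.3408j + 0.3623k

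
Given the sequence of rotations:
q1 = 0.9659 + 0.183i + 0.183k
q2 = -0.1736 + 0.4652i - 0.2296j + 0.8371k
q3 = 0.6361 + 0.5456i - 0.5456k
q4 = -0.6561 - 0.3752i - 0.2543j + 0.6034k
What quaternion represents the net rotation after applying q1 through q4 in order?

q2 · q1 = -0.406 + 0.3756i - 0.1537j + 0.8188k
q3 · q2 · q1 = -0.0164 - 0.0665i - 0.7494j + 0.6585k
q4 · q3 · q2 · q1 = -0.6021 + 0.3345i + 0.7028j - 0.1777k
-0.6021 + 0.3345i + 0.7028j - 0.1777k


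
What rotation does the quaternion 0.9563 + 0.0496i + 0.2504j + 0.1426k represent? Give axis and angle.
axis = (0.1696, 0.8564, 0.4877), θ = 34°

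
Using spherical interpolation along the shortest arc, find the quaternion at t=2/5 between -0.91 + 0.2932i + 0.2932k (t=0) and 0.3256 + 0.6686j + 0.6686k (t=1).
-0.8878 + 0.2275i - 0.3728j - 0.1453k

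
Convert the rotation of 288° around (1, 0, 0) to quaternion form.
-0.809 + 0.5878i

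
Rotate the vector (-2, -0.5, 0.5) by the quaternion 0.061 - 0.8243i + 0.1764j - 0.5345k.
(-0.169, 1.133, -1.785)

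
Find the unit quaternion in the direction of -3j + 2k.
-0.8321j + 0.5547k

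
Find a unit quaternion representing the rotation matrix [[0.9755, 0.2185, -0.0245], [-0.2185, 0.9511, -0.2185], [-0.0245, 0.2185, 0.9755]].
0.9877 + 0.1106i - 0.1106k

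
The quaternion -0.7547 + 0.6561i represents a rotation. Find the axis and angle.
axis = (1, 0, 0), θ = 278°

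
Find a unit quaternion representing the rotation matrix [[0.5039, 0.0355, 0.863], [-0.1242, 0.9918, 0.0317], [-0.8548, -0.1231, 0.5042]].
0.866 - 0.0447i + 0.4959j - 0.0461k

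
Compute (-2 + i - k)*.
-2 - i + k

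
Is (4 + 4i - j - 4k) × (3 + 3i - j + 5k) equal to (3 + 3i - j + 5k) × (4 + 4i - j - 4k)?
No: pq = 19 + 15i - 39j + 7k ≠ 19 + 33i + 25j + 9k = qp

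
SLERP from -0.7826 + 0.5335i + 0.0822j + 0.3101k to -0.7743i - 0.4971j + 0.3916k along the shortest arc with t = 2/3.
-0.3312 + 0.8268i + 0.4206j - 0.1727k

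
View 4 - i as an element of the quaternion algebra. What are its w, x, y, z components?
4 - i + 0j + 0k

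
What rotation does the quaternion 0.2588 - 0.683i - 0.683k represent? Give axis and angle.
axis = (-√2/2, 0, -√2/2), θ = 5π/6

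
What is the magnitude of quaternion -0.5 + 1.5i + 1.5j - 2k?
2.958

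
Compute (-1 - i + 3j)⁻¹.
-0.0909 + 0.0909i - 0.2727j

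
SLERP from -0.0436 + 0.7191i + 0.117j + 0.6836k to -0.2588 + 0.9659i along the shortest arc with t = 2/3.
-0.199 + 0.9465i + 0.0428j + 0.2503k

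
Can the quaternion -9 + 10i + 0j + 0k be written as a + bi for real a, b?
Yes. The quaternion -9 + 10i has j- and k-coefficients y = z = 0, so it lies in the complex subalgebra spanned by 1 and i.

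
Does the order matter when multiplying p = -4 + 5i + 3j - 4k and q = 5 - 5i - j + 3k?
Yes: pq = 20 + 50i + 24j - 22k ≠ 20 + 40i + 14j - 42k = qp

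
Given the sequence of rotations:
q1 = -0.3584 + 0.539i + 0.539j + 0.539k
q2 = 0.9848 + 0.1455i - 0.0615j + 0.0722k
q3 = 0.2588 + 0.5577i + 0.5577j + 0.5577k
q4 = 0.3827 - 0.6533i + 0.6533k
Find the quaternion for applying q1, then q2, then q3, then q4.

q2 · q1 = -0.4371 + 0.4066i + 0.5133j + 0.6165k
q3 · q2 · q1 = -0.97 - 0.081i - 0.228j - 0.0247k
q4 · q3 · q2 · q1 = -0.408 + 0.7517i - 0.1563j - 0.4942k
-0.408 + 0.7517i - 0.1563j - 0.4942k


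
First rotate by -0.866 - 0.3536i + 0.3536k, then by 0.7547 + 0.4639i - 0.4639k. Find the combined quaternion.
-0.3255 - 0.6686i + 0.6686k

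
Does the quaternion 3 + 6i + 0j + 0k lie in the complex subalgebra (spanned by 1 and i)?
Yes. The quaternion 3 + 6i has j- and k-coefficients y = z = 0, so it lies in the complex subalgebra spanned by 1 and i.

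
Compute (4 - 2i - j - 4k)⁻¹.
0.1081 + 0.0541i + 0.027j + 0.1081k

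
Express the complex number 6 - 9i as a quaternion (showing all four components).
6 - 9i + 0j + 0k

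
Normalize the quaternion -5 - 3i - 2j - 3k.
-0.7293 - 0.4376i - 0.2917j - 0.4376k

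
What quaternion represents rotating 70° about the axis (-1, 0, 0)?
0.8192 - 0.5736i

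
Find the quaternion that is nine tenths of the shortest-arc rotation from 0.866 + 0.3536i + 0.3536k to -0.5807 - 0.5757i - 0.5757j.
0.6295 + 0.568i + 0.5288j + 0.0392k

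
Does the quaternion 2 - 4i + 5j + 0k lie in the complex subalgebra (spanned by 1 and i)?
No. The quaternion 2 - 4i + 5j has j-coefficient y = 5 and k-coefficient z = 0, not both zero, so it does not lie in the complex subalgebra spanned by 1 and i.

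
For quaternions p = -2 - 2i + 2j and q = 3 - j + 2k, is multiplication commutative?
No: pq = -4 - 2i + 12j - 2k ≠ -4 - 10i + 4j - 6k = qp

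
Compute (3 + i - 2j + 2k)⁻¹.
0.1667 - 0.0556i + 0.1111j - 0.1111k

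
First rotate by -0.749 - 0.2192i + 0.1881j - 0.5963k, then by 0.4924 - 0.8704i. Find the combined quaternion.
-0.5596 + 0.544i - 0.4264j - 0.4573k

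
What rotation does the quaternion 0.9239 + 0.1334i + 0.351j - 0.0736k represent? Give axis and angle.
axis = (0.3486, 0.9173, -0.1923), θ = π/4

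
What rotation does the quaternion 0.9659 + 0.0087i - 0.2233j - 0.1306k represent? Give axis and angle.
axis = (0.0336, -0.8627, -0.5046), θ = π/6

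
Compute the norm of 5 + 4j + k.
√42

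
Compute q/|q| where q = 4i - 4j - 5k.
0.5298i - 0.5298j - 0.6623k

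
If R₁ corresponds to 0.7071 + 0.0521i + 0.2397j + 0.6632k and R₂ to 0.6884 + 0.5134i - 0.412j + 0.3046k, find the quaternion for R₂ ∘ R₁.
0.3568 + 0.0526i - 0.4509j + 0.8165k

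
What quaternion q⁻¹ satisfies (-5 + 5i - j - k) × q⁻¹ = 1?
-0.0962 - 0.0962i + 0.0192j + 0.0192k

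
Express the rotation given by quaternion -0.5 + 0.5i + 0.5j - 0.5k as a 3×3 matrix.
[[0, 0, -1], [1, 0, 0], [0, -1, 0]]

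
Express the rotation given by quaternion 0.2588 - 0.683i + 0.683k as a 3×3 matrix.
[[0.067, -0.3535, -0.933], [0.3535, -0.866, 0.3535], [-0.933, -0.3535, 0.067]]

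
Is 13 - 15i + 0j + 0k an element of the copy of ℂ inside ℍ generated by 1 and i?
Yes. The quaternion 13 - 15i has j- and k-coefficients y = z = 0, so it lies in the complex subalgebra spanned by 1 and i.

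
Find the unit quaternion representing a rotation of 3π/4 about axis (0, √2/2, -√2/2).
0.3827 + 0.6533j - 0.6533k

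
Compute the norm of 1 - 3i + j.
√11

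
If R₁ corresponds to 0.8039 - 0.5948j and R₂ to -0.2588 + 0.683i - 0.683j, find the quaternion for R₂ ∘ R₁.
-0.6143 + 0.5491i - 0.3951j - 0.4062k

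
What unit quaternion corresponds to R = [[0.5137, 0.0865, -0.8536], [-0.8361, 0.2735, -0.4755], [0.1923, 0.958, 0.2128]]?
0.7071 + 0.5068i - 0.3698j - 0.3262k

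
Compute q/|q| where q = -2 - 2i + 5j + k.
-0.343 - 0.343i + 0.8575j + 0.1715k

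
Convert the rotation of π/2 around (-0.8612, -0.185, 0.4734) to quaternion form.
0.7071 - 0.609i - 0.1308j + 0.3347k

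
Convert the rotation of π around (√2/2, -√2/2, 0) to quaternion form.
0.7071i - 0.7071j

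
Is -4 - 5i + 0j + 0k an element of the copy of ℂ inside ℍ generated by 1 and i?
Yes. The quaternion -4 - 5i has j- and k-coefficients y = z = 0, so it lies in the complex subalgebra spanned by 1 and i.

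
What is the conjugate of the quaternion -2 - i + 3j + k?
-2 + i - 3j - k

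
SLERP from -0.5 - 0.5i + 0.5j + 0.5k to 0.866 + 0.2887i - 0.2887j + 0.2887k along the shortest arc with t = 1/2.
-0.7691 - 0.4441i + 0.4441j + 0.119k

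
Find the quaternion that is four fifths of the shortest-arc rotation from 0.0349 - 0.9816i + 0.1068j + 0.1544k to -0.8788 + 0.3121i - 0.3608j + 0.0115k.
0.7796 - 0.5228i + 0.3435j + 0.0291k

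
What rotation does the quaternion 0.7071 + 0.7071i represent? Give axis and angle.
axis = (1, 0, 0), θ = π/2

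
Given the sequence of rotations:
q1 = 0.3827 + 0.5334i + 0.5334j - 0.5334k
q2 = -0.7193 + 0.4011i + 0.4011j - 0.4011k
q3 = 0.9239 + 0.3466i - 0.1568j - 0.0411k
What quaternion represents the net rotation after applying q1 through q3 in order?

q2 · q1 = -0.9171 - 0.2302i - 0.2302j + 0.2302k
q3 · q2 · q1 = -0.7942 - 0.5761i - 0.1392j + 0.1345k
-0.7942 - 0.5761i - 0.1392j + 0.1345k


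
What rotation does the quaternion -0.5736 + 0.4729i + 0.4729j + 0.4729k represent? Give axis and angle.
axis = (√3/3, √3/3, √3/3), θ = 250°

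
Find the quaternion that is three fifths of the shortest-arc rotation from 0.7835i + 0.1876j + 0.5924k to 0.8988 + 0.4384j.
0.7025 + 0.4409i + 0.4482j + 0.3334k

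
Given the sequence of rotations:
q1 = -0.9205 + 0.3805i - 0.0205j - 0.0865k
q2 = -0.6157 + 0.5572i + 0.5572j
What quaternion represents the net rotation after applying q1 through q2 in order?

q2 · q1 = 0.3662 - 0.7954i - 0.4521j - 0.1702k
0.3662 - 0.7954i - 0.4521j - 0.1702k


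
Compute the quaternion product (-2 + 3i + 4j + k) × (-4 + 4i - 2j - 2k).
6 - 26i - 2j - 22k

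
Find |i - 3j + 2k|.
√14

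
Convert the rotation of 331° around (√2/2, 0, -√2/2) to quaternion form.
-0.9681 + 0.177i - 0.177k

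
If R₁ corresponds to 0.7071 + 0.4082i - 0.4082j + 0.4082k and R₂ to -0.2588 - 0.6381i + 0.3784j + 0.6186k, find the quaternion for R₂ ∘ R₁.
-0.0206 - 0.1499i + 0.8862j + 0.4378k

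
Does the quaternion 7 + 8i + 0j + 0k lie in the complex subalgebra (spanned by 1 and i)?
Yes. The quaternion 7 + 8i has j- and k-coefficients y = z = 0, so it lies in the complex subalgebra spanned by 1 and i.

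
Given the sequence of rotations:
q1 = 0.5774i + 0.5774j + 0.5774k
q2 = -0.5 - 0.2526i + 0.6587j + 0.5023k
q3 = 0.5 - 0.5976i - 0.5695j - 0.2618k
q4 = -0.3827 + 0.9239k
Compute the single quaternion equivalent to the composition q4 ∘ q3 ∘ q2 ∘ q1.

q2 · q1 = -0.5245 - 0.1984i + 0.1472j - 0.8149k
q3 · q2 · q1 = -0.5103 + 0.7169i - 0.0627j - 0.4711k
q4 · q3 · q2 · q1 = 0.6305 - 0.2164i + 0.6863j - 0.2912k
0.6305 - 0.2164i + 0.6863j - 0.2912k


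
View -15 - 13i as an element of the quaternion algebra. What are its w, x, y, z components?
-15 - 13i + 0j + 0k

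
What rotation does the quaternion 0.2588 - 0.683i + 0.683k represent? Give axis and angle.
axis = (-√2/2, 0, √2/2), θ = 5π/6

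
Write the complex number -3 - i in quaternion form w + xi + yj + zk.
-3 - i + 0j + 0k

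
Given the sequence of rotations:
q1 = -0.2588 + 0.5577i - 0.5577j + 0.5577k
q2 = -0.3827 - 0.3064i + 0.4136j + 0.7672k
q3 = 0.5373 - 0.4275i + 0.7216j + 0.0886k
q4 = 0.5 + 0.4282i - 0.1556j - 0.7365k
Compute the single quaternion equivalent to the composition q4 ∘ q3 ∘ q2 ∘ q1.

q2 · q1 = 0.0727 + 0.5244i + 0.7051j - 0.4718k
q3 · q2 · q1 = -0.2038 - 0.1522i + 0.2761j - 0.9269k
q4 · q3 · q2 · q1 = -0.6764 + 0.1842i + 0.6788j - 0.2188k
-0.6764 + 0.1842i + 0.6788j - 0.2188k


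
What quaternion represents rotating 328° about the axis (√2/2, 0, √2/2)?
-0.9613 + 0.1949i + 0.1949k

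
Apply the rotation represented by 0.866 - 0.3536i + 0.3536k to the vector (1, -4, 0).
(3.2, -1.387, 2.2)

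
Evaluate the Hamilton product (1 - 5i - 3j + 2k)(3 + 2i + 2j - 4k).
27 - 5i - 23j - 2k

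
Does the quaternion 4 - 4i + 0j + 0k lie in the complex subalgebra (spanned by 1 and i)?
Yes. The quaternion 4 - 4i has j- and k-coefficients y = z = 0, so it lies in the complex subalgebra spanned by 1 and i.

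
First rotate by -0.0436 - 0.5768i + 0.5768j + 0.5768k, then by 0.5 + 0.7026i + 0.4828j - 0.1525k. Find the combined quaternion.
0.1929 + 0.0474i - 0.0499j + 0.9788k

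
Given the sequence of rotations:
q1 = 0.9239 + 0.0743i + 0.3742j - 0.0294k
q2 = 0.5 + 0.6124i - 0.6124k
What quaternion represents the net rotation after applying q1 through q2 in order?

q2 · q1 = 0.3984 + 0.8321i + 0.1596j - 0.3513k
0.3984 + 0.8321i + 0.1596j - 0.3513k


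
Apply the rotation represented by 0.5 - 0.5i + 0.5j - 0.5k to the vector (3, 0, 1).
(1, -3, 0)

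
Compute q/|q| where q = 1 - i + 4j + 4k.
0.1715 - 0.1715i + 0.686j + 0.686k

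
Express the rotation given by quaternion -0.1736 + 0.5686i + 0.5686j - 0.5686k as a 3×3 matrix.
[[-0.2932, 0.4492, -0.844], [0.844, -0.2932, -0.4492], [-0.4492, -0.844, -0.2932]]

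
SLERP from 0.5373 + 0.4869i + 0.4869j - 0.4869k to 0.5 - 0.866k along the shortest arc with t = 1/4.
0.5622 + 0.3837i + 0.3837j - 0.6241k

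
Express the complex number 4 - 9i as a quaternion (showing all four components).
4 - 9i + 0j + 0k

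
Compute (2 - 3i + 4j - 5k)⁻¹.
0.037 + 0.0556i - 0.0741j + 0.0926k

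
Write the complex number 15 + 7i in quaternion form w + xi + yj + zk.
15 + 7i + 0j + 0k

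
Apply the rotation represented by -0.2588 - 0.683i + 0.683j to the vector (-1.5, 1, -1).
(-0.68, 1.82, 0.689)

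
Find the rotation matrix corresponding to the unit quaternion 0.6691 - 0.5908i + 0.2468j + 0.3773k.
[[0.5935, -0.7965, -0.1155], [0.2133, 0.0172, 0.9768], [-0.7761, -0.6044, 0.1801]]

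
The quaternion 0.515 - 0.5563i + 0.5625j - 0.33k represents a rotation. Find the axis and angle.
axis = (-0.649, 0.6562, -0.385), θ = 118°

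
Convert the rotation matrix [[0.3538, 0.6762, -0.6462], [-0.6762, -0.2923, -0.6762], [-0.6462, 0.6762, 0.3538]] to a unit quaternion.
0.5948 + 0.5684i - 0.5684k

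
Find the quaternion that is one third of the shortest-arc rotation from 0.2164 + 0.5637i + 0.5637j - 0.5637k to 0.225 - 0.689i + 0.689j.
0.2935 + 0.1442i + 0.8145j - 0.4793k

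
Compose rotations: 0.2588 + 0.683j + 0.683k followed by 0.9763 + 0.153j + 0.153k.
0.0437 + 0.7064j + 0.7064k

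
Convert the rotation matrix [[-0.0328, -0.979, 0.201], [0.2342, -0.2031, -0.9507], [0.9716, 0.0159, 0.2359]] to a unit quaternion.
0.5 + 0.4833i - 0.3853j + 0.6066k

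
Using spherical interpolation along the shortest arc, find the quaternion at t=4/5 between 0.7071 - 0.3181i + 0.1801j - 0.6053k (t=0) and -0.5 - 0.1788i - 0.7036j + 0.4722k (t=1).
0.5718 + 0.0783i + 0.6245j - 0.5262k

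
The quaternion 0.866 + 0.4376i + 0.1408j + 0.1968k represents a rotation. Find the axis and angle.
axis = (0.8751, 0.2816, 0.3936), θ = π/3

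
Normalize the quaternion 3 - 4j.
0.6 - 0.8j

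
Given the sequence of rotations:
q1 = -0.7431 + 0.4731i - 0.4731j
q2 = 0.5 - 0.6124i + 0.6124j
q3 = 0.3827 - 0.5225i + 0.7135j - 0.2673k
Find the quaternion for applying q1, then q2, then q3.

q2 · q1 = 0.2079 + 0.6916i - 0.6916j
q3 · q2 · q1 = 0.9344 - 0.0288i - 0.3012j - 0.1877k
0.9344 - 0.0288i - 0.3012j - 0.1877k


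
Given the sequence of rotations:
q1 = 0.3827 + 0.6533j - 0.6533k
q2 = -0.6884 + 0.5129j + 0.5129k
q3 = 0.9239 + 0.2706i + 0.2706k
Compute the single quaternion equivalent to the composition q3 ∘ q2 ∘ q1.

q2 · q1 = -0.2635 - 0.6702i - 0.2534j + 0.646k
q3 · q2 · q1 = -0.2369 - 0.6219i - 0.5903j + 0.457k
-0.2369 - 0.6219i - 0.5903j + 0.457k


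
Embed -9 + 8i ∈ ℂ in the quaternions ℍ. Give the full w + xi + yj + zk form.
-9 + 8i + 0j + 0k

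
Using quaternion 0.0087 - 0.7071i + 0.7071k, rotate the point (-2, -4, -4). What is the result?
(4.049, 3.926, 2.049)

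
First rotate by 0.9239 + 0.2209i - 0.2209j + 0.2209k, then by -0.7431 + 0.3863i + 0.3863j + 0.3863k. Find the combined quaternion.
-0.7719 + 0.3634i + 0.5211j + 0.0221k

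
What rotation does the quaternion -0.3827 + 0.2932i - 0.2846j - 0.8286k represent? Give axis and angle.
axis = (0.3174, -0.3081, -0.8969), θ = 5π/4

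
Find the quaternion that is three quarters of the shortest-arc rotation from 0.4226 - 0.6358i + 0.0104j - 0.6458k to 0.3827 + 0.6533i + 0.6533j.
-0.1889 - 0.7768i - 0.5605j - 0.2162k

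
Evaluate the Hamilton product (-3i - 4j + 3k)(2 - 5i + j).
-11 - 9i - 23j - 17k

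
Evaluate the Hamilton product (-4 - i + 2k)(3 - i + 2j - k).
-11 - 3i - 11j + 8k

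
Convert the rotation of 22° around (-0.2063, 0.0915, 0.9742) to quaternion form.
0.9816 - 0.0394i + 0.0175j + 0.1859k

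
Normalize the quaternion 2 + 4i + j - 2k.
0.4 + 0.8i + 0.2j - 0.4k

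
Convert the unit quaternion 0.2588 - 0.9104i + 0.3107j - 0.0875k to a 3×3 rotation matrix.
[[0.7916, -0.5204, 0.3201], [-0.611, -0.673, 0.4169], [-0.0015, -0.5256, -0.8507]]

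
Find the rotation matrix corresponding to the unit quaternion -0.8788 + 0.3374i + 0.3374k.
[[0.7723, 0.593, 0.2277], [-0.593, 0.5446, 0.593], [0.2277, -0.593, 0.7723]]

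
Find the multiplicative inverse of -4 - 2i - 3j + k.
-0.1333 + 0.0667i + 0.1j - 0.0333k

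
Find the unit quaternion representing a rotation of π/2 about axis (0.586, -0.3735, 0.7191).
0.7071 + 0.4144i - 0.2641j + 0.5085k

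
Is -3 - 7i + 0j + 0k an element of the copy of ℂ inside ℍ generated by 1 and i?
Yes. The quaternion -3 - 7i has j- and k-coefficients y = z = 0, so it lies in the complex subalgebra spanned by 1 and i.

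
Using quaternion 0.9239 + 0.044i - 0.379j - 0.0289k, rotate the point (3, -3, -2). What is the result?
(3.479, -3.125, 0.366)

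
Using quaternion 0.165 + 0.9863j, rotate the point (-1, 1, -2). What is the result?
(0.295, 1, 2.217)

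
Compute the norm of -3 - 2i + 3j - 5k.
√47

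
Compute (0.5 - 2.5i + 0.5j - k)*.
0.5 + 2.5i - 0.5j + k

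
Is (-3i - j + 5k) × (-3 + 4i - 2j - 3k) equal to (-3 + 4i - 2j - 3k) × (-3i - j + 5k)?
No: pq = 25 + 22i + 14j - 5k ≠ 25 - 4i - 8j - 25k = qp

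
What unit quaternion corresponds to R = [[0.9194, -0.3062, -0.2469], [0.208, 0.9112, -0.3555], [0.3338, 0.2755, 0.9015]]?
0.9659 + 0.1633i - 0.1503j + 0.1331k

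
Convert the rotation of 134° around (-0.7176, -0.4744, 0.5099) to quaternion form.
0.3907 - 0.6606i - 0.4367j + 0.4694k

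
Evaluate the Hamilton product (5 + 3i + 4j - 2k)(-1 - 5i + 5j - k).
-12 - 22i + 34j + 32k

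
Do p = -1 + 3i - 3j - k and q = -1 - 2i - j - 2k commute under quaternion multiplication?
No: pq = 2 + 4i + 12j - 6k ≠ 2 - 6i - 4j + 12k = qp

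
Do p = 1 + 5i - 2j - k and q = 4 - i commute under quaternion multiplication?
No: pq = 9 + 19i - 7j - 6k ≠ 9 + 19i - 9j - 2k = qp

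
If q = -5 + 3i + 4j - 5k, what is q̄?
-5 - 3i - 4j + 5k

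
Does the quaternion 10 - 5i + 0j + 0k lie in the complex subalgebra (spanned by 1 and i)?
Yes. The quaternion 10 - 5i has j- and k-coefficients y = z = 0, so it lies in the complex subalgebra spanned by 1 and i.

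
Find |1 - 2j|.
√5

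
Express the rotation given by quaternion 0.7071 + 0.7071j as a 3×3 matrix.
[[0, 0, 1], [0, 1, 0], [-1, 0, 0]]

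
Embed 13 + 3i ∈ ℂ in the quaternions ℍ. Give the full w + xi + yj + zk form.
13 + 3i + 0j + 0k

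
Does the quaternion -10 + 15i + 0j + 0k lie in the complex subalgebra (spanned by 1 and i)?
Yes. The quaternion -10 + 15i has j- and k-coefficients y = z = 0, so it lies in the complex subalgebra spanned by 1 and i.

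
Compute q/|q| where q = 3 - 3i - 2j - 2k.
0.5883 - 0.5883i - 0.3922j - 0.3922k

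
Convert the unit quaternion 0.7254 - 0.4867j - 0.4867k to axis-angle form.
axis = (0, -√2/2, -√2/2), θ = 87°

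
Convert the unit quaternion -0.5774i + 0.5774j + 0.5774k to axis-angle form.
axis = (-√3/3, √3/3, √3/3), θ = π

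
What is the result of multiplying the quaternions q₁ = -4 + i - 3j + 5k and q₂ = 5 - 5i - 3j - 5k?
1 + 55i - 23j + 27k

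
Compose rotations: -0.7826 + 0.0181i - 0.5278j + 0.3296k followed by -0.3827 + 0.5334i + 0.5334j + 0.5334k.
0.3956 + 0.033i - 0.3816j - 0.8348k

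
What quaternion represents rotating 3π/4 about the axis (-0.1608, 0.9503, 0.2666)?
0.3827 - 0.1486i + 0.878j + 0.2463k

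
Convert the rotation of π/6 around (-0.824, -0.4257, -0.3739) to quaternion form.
0.9659 - 0.2133i - 0.1102j - 0.0968k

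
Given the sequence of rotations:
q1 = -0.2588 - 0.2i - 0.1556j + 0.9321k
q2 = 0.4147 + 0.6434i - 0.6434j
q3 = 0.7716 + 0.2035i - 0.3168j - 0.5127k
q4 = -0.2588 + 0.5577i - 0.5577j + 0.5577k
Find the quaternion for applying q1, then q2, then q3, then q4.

q2 · q1 = -0.0788 - 0.8492i - 0.4977j + 0.1577k
q3 · q2 · q1 = 0.0352 - 0.9764i + 0.0442j - 0.2082k
q4 · q3 · q2 · q1 = 0.6762 + 0.3638i - 0.4595j - 0.4464k
0.6762 + 0.3638i - 0.4595j - 0.4464k


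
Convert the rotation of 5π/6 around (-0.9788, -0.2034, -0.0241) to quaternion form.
0.2588 - 0.9454i - 0.1965j - 0.0233k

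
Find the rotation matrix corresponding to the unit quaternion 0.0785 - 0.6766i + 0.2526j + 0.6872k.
[[-0.0721, -0.4497, -0.8903], [-0.2339, -0.8601, 0.4534], [-0.9696, 0.2409, -0.0432]]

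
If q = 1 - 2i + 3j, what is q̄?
1 + 2i - 3j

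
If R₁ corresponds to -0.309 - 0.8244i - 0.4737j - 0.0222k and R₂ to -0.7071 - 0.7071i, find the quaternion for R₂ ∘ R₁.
-0.3644 + 0.8014i + 0.3193j + 0.3507k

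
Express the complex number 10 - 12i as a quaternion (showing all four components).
10 - 12i + 0j + 0k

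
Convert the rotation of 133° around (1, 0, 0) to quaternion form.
0.3987 + 0.9171i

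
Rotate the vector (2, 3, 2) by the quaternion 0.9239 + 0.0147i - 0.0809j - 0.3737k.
(3.159, 0.842, 2.513)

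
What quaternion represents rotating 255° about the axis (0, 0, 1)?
-0.6088 + 0.7934k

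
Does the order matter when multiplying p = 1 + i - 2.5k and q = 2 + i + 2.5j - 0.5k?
Yes: pq = -0.25 + 9.25i + 0.5j - 3k ≠ -0.25 - 3.25i + 4.5j - 8k = qp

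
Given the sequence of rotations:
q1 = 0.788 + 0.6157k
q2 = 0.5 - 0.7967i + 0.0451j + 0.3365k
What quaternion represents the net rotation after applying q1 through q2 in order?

q2 · q1 = 0.1868 - 0.6i + 0.5261j + 0.573k
0.1868 - 0.6i + 0.5261j + 0.573k


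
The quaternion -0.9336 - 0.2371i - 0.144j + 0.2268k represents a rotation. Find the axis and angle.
axis = (-0.6617, -0.4019, 0.633), θ = 318°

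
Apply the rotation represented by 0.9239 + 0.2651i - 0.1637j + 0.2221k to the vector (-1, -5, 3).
(1.084, -5.815, -0.088)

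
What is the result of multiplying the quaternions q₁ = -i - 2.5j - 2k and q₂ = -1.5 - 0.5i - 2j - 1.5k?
-8.5 + 1.25i + 3.25j + 3.75k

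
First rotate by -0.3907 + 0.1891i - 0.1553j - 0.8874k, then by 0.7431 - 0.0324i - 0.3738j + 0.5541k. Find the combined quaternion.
0.1495 + 0.5709i + 0.1067j - 0.8002k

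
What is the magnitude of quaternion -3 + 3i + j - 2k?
√23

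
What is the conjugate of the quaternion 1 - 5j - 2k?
1 + 5j + 2k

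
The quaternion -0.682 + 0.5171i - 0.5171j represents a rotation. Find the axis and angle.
axis = (√2/2, -√2/2, 0), θ = 266°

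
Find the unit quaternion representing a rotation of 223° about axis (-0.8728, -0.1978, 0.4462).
-0.3665 - 0.8121i - 0.184j + 0.4152k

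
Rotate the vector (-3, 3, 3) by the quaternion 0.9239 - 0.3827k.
(0, 4.243, 3)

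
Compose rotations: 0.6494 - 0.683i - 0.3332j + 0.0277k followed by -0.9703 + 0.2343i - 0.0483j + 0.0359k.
-0.4872 + 0.8255i + 0.2609j - 0.1146k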